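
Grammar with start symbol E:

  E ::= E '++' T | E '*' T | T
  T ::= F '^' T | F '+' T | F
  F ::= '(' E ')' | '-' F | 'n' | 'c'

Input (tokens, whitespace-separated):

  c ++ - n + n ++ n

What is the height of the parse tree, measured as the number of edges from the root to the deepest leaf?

[E [E [E [T [F c]]] ++ [T [F - [F n]] + [T [F n]]]] ++ [T [F n]]]

5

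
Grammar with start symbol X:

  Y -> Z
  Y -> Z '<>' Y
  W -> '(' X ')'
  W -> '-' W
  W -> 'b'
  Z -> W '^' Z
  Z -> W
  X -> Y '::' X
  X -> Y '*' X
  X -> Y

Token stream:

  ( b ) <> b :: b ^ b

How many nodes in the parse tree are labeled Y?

4

[X [Y [Z [W ( [X [Y [Z [W b]]]] )]] <> [Y [Z [W b]]]] :: [X [Y [Z [W b] ^ [Z [W b]]]]]]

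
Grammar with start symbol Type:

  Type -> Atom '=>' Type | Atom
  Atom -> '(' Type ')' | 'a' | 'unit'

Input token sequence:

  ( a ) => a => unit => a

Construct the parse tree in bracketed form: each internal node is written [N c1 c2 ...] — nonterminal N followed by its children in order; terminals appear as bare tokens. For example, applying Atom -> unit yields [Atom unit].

Type
Atom => Type
( Type ) => Type
( Atom ) => Type
( a ) => Type
( a ) => Atom => Type
( a ) => a => Type
( a ) => a => Atom => Type
( a ) => a => unit => Type
( a ) => a => unit => Atom
( a ) => a => unit => a

[Type [Atom ( [Type [Atom a]] )] => [Type [Atom a] => [Type [Atom unit] => [Type [Atom a]]]]]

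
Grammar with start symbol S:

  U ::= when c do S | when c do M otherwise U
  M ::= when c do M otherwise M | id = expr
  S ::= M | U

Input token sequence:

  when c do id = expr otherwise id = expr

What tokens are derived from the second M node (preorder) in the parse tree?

id = expr

[S [M when c do [M id = expr] otherwise [M id = expr]]]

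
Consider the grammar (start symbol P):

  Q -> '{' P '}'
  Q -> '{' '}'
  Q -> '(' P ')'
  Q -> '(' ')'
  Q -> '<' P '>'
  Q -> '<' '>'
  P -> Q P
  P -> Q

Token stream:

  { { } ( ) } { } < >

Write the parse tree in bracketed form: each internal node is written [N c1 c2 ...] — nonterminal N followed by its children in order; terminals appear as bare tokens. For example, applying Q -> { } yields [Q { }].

P
Q P
{ P } P
{ Q P } P
{ { } P } P
{ { } Q } P
{ { } ( ) } P
{ { } ( ) } Q P
{ { } ( ) } { } P
{ { } ( ) } { } Q
{ { } ( ) } { } < >

[P [Q { [P [Q { }] [P [Q ( )]]] }] [P [Q { }] [P [Q < >]]]]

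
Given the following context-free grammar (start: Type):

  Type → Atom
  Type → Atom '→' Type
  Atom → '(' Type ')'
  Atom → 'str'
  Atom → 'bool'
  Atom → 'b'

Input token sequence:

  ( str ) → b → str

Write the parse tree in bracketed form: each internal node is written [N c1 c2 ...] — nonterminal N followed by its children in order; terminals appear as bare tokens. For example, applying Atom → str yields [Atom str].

Type
Atom → Type
( Type ) → Type
( Atom ) → Type
( str ) → Type
( str ) → Atom → Type
( str ) → b → Type
( str ) → b → Atom
( str ) → b → str

[Type [Atom ( [Type [Atom str]] )] → [Type [Atom b] → [Type [Atom str]]]]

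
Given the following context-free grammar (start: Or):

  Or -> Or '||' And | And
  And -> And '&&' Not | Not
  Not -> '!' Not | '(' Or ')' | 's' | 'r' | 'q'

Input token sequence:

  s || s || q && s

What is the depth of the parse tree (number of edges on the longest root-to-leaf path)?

[Or [Or [Or [And [Not s]]] || [And [Not s]]] || [And [And [Not q]] && [Not s]]]

5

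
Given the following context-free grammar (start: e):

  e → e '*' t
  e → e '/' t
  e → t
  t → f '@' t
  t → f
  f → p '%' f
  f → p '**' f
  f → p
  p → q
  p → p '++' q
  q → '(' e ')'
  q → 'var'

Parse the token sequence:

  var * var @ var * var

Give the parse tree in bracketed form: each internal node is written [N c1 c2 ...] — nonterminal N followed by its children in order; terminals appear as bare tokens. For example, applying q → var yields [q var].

e
e * t
e * t * t
t * t * t
f * t * t
p * t * t
q * t * t
var * t * t
var * f @ t * t
var * p @ t * t
var * q @ t * t
var * var @ t * t
var * var @ f * t
var * var @ p * t
var * var @ q * t
var * var @ var * t
var * var @ var * f
var * var @ var * p
var * var @ var * q
var * var @ var * var

[e [e [e [t [f [p [q var]]]]] * [t [f [p [q var]]] @ [t [f [p [q var]]]]]] * [t [f [p [q var]]]]]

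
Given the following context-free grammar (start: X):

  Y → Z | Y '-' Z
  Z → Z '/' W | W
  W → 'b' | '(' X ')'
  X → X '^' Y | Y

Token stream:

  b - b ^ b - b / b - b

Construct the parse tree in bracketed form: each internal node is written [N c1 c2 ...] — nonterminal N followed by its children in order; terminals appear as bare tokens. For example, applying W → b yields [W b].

[X [X [Y [Y [Z [W b]]] - [Z [W b]]]] ^ [Y [Y [Y [Z [W b]]] - [Z [Z [W b]] / [W b]]] - [Z [W b]]]]

X
X ^ Y
Y ^ Y
Y - Z ^ Y
Z - Z ^ Y
W - Z ^ Y
b - Z ^ Y
b - W ^ Y
b - b ^ Y
b - b ^ Y - Z
b - b ^ Y - Z - Z
b - b ^ Z - Z - Z
b - b ^ W - Z - Z
b - b ^ b - Z - Z
b - b ^ b - Z / W - Z
b - b ^ b - W / W - Z
b - b ^ b - b / W - Z
b - b ^ b - b / b - Z
b - b ^ b - b / b - W
b - b ^ b - b / b - b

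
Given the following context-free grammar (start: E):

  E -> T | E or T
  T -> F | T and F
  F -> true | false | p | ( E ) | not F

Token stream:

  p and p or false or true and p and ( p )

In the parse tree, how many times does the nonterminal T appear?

[E [E [E [T [T [F p]] and [F p]]] or [T [F false]]] or [T [T [T [F true]] and [F p]] and [F ( [E [T [F p]]] )]]]

7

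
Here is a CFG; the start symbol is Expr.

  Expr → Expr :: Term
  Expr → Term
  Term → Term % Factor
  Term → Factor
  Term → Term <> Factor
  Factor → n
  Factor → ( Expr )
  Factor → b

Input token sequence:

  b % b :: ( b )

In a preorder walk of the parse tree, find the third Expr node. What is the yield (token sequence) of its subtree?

b

[Expr [Expr [Term [Term [Factor b]] % [Factor b]]] :: [Term [Factor ( [Expr [Term [Factor b]]] )]]]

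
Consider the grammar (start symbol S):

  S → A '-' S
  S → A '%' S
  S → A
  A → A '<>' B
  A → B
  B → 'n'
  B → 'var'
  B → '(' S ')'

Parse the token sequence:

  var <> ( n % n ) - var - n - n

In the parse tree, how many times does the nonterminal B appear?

[S [A [A [B var]] <> [B ( [S [A [B n]] % [S [A [B n]]]] )]] - [S [A [B var]] - [S [A [B n]] - [S [A [B n]]]]]]

7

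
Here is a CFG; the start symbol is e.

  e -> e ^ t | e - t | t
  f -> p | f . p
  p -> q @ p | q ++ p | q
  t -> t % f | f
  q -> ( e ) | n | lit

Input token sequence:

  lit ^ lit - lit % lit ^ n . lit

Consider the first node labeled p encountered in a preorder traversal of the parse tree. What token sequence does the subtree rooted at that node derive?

[e [e [e [e [t [f [p [q lit]]]]] ^ [t [f [p [q lit]]]]] - [t [t [f [p [q lit]]]] % [f [p [q lit]]]]] ^ [t [f [f [p [q n]]] . [p [q lit]]]]]

lit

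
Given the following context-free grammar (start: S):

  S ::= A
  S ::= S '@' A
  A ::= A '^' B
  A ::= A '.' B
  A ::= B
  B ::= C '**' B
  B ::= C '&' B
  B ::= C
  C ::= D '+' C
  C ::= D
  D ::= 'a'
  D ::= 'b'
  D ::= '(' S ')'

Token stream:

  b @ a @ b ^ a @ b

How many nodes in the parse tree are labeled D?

5

[S [S [S [S [A [B [C [D b]]]]] @ [A [B [C [D a]]]]] @ [A [A [B [C [D b]]]] ^ [B [C [D a]]]]] @ [A [B [C [D b]]]]]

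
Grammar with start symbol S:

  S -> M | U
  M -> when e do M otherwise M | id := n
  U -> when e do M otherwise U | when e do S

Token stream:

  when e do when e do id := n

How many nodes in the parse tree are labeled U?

[S [U when e do [S [U when e do [S [M id := n]]]]]]

2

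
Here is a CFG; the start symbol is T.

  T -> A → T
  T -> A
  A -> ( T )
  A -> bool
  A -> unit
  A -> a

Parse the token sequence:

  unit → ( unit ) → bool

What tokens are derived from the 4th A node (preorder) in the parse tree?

bool

[T [A unit] → [T [A ( [T [A unit]] )] → [T [A bool]]]]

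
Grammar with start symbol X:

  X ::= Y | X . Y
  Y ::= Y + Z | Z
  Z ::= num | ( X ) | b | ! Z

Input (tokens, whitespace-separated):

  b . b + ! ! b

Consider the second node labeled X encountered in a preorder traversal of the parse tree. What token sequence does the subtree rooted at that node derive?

b

[X [X [Y [Z b]]] . [Y [Y [Z b]] + [Z ! [Z ! [Z b]]]]]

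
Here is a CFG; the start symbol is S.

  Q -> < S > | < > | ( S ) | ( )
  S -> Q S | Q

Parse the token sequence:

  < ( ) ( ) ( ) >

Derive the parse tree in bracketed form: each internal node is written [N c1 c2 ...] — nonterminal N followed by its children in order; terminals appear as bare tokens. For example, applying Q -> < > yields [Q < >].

[S [Q < [S [Q ( )] [S [Q ( )] [S [Q ( )]]]] >]]

S
Q
< S >
< Q S >
< ( ) S >
< ( ) Q S >
< ( ) ( ) S >
< ( ) ( ) Q >
< ( ) ( ) ( ) >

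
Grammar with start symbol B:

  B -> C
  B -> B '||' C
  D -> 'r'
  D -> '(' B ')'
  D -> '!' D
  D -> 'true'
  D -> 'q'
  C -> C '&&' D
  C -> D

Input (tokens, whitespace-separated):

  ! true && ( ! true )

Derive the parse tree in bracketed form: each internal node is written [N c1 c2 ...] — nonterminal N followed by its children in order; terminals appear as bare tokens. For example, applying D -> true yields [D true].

B
C
C && D
D && D
! D && D
! true && D
! true && ( B )
! true && ( C )
! true && ( D )
! true && ( ! D )
! true && ( ! true )

[B [C [C [D ! [D true]]] && [D ( [B [C [D ! [D true]]]] )]]]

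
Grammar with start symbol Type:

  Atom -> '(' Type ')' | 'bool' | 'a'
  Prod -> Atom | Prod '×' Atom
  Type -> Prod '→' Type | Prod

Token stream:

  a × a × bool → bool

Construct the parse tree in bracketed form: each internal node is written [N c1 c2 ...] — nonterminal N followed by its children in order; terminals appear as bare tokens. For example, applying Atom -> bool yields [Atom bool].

Type
Prod → Type
Prod × Atom → Type
Prod × Atom × Atom → Type
Atom × Atom × Atom → Type
a × Atom × Atom → Type
a × a × Atom → Type
a × a × bool → Type
a × a × bool → Prod
a × a × bool → Atom
a × a × bool → bool

[Type [Prod [Prod [Prod [Atom a]] × [Atom a]] × [Atom bool]] → [Type [Prod [Atom bool]]]]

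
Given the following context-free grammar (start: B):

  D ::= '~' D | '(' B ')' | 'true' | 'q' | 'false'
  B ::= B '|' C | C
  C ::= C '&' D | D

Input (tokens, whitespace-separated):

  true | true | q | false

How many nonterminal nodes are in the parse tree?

[B [B [B [B [C [D true]]] | [C [D true]]] | [C [D q]]] | [C [D false]]]

12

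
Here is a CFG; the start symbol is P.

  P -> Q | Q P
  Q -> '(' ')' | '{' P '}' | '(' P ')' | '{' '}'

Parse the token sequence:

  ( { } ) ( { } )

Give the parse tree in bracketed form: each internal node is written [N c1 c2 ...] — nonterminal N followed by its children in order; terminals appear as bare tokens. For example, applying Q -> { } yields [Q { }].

[P [Q ( [P [Q { }]] )] [P [Q ( [P [Q { }]] )]]]

P
Q P
( P ) P
( Q ) P
( { } ) P
( { } ) Q
( { } ) ( P )
( { } ) ( Q )
( { } ) ( { } )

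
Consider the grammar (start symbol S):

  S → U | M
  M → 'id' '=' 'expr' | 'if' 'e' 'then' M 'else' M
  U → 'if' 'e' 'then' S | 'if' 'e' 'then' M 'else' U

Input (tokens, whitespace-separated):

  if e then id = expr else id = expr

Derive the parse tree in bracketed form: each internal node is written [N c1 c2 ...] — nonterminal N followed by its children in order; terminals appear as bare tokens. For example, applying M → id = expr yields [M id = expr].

[S [M if e then [M id = expr] else [M id = expr]]]

S
M
if e then M else M
if e then id = expr else M
if e then id = expr else id = expr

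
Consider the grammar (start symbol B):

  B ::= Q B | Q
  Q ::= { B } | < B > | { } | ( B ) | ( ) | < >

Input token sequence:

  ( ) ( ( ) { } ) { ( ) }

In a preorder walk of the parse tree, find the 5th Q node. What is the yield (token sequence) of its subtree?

[B [Q ( )] [B [Q ( [B [Q ( )] [B [Q { }]]] )] [B [Q { [B [Q ( )]] }]]]]

{ ( ) }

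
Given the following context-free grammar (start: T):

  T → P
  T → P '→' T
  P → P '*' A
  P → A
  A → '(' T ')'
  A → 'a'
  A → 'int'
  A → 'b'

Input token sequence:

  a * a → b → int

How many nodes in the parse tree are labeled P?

4

[T [P [P [A a]] * [A a]] → [T [P [A b]] → [T [P [A int]]]]]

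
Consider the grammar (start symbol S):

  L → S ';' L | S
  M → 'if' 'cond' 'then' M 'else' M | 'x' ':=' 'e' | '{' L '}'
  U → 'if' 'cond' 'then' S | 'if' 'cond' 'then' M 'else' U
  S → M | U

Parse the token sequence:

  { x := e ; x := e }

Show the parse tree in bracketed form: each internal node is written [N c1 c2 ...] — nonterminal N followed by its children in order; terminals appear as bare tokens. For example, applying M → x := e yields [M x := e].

S
M
{ L }
{ S ; L }
{ M ; L }
{ x := e ; L }
{ x := e ; S }
{ x := e ; M }
{ x := e ; x := e }

[S [M { [L [S [M x := e]] ; [L [S [M x := e]]]] }]]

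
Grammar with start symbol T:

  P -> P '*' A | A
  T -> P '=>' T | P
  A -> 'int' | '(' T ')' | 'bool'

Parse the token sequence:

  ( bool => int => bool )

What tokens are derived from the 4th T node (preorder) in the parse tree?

[T [P [A ( [T [P [A bool]] => [T [P [A int]] => [T [P [A bool]]]]] )]]]

bool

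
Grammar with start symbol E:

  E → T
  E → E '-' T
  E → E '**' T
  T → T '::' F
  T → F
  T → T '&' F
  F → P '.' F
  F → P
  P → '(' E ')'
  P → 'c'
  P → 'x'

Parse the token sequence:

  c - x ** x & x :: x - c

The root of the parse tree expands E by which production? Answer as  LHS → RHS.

[E [E [E [E [T [F [P c]]]] - [T [F [P x]]]] ** [T [T [T [F [P x]]] & [F [P x]]] :: [F [P x]]]] - [T [F [P c]]]]

E → E '-' T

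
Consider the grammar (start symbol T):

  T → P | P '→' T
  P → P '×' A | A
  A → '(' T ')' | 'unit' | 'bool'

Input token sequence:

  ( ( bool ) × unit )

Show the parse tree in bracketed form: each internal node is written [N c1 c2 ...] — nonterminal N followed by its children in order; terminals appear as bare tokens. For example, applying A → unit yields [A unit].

[T [P [A ( [T [P [P [A ( [T [P [A bool]]] )]] × [A unit]]] )]]]

T
P
A
( T )
( P )
( P × A )
( A × A )
( ( T ) × A )
( ( P ) × A )
( ( A ) × A )
( ( bool ) × A )
( ( bool ) × unit )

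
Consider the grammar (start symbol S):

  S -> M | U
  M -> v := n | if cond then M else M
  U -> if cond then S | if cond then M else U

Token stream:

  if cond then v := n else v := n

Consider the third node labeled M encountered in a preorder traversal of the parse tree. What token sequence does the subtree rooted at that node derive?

[S [M if cond then [M v := n] else [M v := n]]]

v := n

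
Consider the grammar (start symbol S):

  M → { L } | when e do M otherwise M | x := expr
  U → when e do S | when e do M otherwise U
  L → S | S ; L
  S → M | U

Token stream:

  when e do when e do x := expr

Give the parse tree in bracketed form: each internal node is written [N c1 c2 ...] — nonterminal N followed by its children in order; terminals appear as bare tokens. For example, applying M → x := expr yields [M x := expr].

[S [U when e do [S [U when e do [S [M x := expr]]]]]]

S
U
when e do S
when e do U
when e do when e do S
when e do when e do M
when e do when e do x := expr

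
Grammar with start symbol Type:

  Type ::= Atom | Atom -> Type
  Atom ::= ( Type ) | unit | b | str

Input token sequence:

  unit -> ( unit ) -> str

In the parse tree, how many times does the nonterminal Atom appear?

4

[Type [Atom unit] -> [Type [Atom ( [Type [Atom unit]] )] -> [Type [Atom str]]]]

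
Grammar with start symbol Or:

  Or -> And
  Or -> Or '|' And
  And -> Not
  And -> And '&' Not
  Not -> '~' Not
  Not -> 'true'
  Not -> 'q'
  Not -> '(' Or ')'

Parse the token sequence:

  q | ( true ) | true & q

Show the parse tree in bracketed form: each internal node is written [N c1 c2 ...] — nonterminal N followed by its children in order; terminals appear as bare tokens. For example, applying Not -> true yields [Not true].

[Or [Or [Or [And [Not q]]] | [And [Not ( [Or [And [Not true]]] )]]] | [And [And [Not true]] & [Not q]]]

Or
Or | And
Or | And | And
And | And | And
Not | And | And
q | And | And
q | Not | And
q | ( Or ) | And
q | ( And ) | And
q | ( Not ) | And
q | ( true ) | And
q | ( true ) | And & Not
q | ( true ) | Not & Not
q | ( true ) | true & Not
q | ( true ) | true & q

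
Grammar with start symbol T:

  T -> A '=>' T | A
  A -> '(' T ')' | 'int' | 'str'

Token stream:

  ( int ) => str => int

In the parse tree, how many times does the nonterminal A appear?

[T [A ( [T [A int]] )] => [T [A str] => [T [A int]]]]

4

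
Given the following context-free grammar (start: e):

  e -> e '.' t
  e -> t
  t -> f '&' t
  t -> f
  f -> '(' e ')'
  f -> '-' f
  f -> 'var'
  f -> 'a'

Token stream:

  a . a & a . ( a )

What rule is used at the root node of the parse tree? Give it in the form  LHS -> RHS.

e -> e '.' t

[e [e [e [t [f a]]] . [t [f a] & [t [f a]]]] . [t [f ( [e [t [f a]]] )]]]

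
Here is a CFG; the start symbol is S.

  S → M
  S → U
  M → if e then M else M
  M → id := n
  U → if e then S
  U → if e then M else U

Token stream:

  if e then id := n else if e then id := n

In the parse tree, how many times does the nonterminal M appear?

[S [U if e then [M id := n] else [U if e then [S [M id := n]]]]]

2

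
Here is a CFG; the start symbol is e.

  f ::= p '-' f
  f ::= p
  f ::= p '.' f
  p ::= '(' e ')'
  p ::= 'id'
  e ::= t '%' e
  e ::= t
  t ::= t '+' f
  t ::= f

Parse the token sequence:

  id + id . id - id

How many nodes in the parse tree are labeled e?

[e [t [t [f [p id]]] + [f [p id] . [f [p id] - [f [p id]]]]]]

1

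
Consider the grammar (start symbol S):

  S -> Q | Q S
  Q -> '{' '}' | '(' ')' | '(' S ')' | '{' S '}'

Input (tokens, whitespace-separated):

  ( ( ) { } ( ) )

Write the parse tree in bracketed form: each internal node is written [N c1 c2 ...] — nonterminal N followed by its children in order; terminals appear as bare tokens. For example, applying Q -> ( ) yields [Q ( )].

[S [Q ( [S [Q ( )] [S [Q { }] [S [Q ( )]]]] )]]

S
Q
( S )
( Q S )
( ( ) S )
( ( ) Q S )
( ( ) { } S )
( ( ) { } Q )
( ( ) { } ( ) )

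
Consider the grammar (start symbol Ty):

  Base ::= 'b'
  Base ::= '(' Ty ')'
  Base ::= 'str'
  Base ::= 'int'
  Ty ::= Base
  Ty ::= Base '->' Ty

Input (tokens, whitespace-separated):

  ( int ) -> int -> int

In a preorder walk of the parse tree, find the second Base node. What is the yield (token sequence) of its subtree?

[Ty [Base ( [Ty [Base int]] )] -> [Ty [Base int] -> [Ty [Base int]]]]

int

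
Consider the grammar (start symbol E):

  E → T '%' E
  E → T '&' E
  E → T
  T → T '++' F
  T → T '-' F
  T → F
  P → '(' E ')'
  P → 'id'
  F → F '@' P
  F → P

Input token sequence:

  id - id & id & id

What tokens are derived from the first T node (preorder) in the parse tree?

id - id

[E [T [T [F [P id]]] - [F [P id]]] & [E [T [F [P id]]] & [E [T [F [P id]]]]]]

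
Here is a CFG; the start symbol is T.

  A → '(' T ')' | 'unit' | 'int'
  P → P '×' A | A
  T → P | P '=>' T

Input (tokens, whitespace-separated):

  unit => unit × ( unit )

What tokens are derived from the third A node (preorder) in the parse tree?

( unit )

[T [P [A unit]] => [T [P [P [A unit]] × [A ( [T [P [A unit]]] )]]]]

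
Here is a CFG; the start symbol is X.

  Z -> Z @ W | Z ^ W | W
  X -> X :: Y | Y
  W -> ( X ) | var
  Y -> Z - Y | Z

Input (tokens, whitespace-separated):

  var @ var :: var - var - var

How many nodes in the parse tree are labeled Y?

[X [X [Y [Z [Z [W var]] @ [W var]]]] :: [Y [Z [W var]] - [Y [Z [W var]] - [Y [Z [W var]]]]]]

4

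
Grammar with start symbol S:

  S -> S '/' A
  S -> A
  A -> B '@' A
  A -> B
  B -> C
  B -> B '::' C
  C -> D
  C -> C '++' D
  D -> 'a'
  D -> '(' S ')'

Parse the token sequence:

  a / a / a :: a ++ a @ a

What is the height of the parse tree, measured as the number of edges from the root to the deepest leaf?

7

[S [S [S [A [B [C [D a]]]]] / [A [B [C [D a]]]]] / [A [B [B [C [D a]]] :: [C [C [D a]] ++ [D a]]] @ [A [B [C [D a]]]]]]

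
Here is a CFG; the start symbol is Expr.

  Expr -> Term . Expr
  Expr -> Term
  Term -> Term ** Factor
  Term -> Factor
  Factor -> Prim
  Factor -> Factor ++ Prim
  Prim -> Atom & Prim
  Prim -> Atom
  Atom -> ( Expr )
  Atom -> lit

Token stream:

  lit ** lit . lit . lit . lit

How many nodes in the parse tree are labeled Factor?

[Expr [Term [Term [Factor [Prim [Atom lit]]]] ** [Factor [Prim [Atom lit]]]] . [Expr [Term [Factor [Prim [Atom lit]]]] . [Expr [Term [Factor [Prim [Atom lit]]]] . [Expr [Term [Factor [Prim [Atom lit]]]]]]]]

5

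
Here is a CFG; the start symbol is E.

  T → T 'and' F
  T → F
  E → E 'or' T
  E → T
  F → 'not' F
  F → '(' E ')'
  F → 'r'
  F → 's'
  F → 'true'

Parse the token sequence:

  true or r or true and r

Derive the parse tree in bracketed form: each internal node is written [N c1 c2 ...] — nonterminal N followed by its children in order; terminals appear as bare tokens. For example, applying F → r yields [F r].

[E [E [E [T [F true]]] or [T [F r]]] or [T [T [F true]] and [F r]]]

E
E or T
E or T or T
T or T or T
F or T or T
true or T or T
true or F or T
true or r or T
true or r or T and F
true or r or F and F
true or r or true and F
true or r or true and r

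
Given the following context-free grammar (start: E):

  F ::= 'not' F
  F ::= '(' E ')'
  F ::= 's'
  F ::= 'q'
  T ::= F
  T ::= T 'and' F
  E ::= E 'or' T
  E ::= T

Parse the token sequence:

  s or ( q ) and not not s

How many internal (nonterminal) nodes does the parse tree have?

13

[E [E [T [F s]]] or [T [T [F ( [E [T [F q]]] )]] and [F not [F not [F s]]]]]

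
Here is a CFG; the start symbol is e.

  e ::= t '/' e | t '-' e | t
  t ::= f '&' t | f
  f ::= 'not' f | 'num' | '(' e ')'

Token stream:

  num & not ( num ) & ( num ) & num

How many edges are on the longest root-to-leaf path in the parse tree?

[e [t [f num] & [t [f not [f ( [e [t [f num]]] )]] & [t [f ( [e [t [f num]]] )] & [t [f num]]]]]]

8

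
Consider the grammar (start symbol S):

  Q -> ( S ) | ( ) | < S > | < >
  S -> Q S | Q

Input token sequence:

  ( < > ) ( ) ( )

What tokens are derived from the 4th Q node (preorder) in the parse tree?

[S [Q ( [S [Q < >]] )] [S [Q ( )] [S [Q ( )]]]]

( )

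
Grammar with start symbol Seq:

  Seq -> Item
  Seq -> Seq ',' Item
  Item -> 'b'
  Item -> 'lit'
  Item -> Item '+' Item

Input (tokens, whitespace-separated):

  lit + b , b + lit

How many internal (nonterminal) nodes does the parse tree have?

[Seq [Seq [Item [Item lit] + [Item b]]] , [Item [Item b] + [Item lit]]]

8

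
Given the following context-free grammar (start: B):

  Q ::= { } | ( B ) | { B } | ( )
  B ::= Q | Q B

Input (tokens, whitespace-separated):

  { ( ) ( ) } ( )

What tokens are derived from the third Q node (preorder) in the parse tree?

[B [Q { [B [Q ( )] [B [Q ( )]]] }] [B [Q ( )]]]

( )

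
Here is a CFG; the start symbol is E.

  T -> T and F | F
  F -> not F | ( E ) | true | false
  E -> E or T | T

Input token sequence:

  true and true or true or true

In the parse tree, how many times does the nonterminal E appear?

[E [E [E [T [T [F true]] and [F true]]] or [T [F true]]] or [T [F true]]]

3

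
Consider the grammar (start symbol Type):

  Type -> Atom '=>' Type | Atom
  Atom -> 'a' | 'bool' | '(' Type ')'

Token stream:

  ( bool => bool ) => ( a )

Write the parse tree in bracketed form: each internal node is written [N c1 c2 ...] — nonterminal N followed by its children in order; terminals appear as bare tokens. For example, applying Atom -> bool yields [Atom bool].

[Type [Atom ( [Type [Atom bool] => [Type [Atom bool]]] )] => [Type [Atom ( [Type [Atom a]] )]]]

Type
Atom => Type
( Type ) => Type
( Atom => Type ) => Type
( bool => Type ) => Type
( bool => Atom ) => Type
( bool => bool ) => Type
( bool => bool ) => Atom
( bool => bool ) => ( Type )
( bool => bool ) => ( Atom )
( bool => bool ) => ( a )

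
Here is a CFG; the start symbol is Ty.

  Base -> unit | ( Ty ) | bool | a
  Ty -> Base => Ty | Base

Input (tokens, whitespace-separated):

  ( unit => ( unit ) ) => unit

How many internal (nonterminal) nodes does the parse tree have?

[Ty [Base ( [Ty [Base unit] => [Ty [Base ( [Ty [Base unit]] )]]] )] => [Ty [Base unit]]]

10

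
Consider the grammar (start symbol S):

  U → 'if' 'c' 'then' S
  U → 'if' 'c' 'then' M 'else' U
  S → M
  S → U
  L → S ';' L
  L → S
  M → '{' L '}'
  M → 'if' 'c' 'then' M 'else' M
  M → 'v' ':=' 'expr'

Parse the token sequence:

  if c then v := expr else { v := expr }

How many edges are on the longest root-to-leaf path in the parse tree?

[S [M if c then [M v := expr] else [M { [L [S [M v := expr]]] }]]]

6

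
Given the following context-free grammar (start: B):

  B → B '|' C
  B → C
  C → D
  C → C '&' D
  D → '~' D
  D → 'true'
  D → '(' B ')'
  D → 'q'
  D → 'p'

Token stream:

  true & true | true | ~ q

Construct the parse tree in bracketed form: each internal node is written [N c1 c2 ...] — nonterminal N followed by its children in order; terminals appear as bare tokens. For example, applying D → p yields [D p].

[B [B [B [C [C [D true]] & [D true]]] | [C [D true]]] | [C [D ~ [D q]]]]

B
B | C
B | C | C
C | C | C
C & D | C | C
D & D | C | C
true & D | C | C
true & true | C | C
true & true | D | C
true & true | true | C
true & true | true | D
true & true | true | ~ D
true & true | true | ~ q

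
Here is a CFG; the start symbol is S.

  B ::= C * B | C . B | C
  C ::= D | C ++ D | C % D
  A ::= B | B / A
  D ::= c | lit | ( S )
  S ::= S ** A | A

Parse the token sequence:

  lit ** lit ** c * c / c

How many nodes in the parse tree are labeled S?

[S [S [S [A [B [C [D lit]]]]] ** [A [B [C [D lit]]]]] ** [A [B [C [D c]] * [B [C [D c]]]] / [A [B [C [D c]]]]]]

3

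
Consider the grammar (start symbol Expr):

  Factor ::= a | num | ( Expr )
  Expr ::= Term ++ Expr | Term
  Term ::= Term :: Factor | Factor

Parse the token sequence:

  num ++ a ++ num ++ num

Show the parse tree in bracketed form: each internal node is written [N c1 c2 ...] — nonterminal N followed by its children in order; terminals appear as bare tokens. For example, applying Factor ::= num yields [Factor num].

[Expr [Term [Factor num]] ++ [Expr [Term [Factor a]] ++ [Expr [Term [Factor num]] ++ [Expr [Term [Factor num]]]]]]

Expr
Term ++ Expr
Factor ++ Expr
num ++ Expr
num ++ Term ++ Expr
num ++ Factor ++ Expr
num ++ a ++ Expr
num ++ a ++ Term ++ Expr
num ++ a ++ Factor ++ Expr
num ++ a ++ num ++ Expr
num ++ a ++ num ++ Term
num ++ a ++ num ++ Factor
num ++ a ++ num ++ num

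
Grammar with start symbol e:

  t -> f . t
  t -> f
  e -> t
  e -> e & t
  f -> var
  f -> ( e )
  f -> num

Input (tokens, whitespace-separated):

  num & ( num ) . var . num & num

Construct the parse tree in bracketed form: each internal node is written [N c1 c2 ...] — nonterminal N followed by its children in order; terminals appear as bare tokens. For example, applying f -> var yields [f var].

e
e & t
e & t & t
t & t & t
f & t & t
num & t & t
num & f . t & t
num & ( e ) . t & t
num & ( t ) . t & t
num & ( f ) . t & t
num & ( num ) . t & t
num & ( num ) . f . t & t
num & ( num ) . var . t & t
num & ( num ) . var . f & t
num & ( num ) . var . num & t
num & ( num ) . var . num & f
num & ( num ) . var . num & num

[e [e [e [t [f num]]] & [t [f ( [e [t [f num]]] )] . [t [f var] . [t [f num]]]]] & [t [f num]]]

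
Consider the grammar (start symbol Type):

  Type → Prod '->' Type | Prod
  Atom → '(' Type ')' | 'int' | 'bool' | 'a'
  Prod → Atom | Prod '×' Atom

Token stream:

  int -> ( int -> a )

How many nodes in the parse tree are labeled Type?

4

[Type [Prod [Atom int]] -> [Type [Prod [Atom ( [Type [Prod [Atom int]] -> [Type [Prod [Atom a]]]] )]]]]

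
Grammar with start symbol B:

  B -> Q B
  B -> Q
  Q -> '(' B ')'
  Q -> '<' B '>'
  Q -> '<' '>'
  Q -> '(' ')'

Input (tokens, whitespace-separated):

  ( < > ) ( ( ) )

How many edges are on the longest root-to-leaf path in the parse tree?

[B [Q ( [B [Q < >]] )] [B [Q ( [B [Q ( )]] )]]]

5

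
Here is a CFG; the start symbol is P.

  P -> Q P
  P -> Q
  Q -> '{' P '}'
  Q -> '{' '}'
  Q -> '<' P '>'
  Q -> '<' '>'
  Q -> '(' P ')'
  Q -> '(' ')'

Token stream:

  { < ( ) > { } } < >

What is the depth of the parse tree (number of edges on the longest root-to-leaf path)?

6

[P [Q { [P [Q < [P [Q ( )]] >] [P [Q { }]]] }] [P [Q < >]]]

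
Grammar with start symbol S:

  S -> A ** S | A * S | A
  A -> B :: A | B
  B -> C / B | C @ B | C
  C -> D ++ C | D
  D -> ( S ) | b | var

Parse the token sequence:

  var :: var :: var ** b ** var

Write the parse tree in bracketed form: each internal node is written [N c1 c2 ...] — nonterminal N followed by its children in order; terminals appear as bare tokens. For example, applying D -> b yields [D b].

[S [A [B [C [D var]]] :: [A [B [C [D var]]] :: [A [B [C [D var]]]]]] ** [S [A [B [C [D b]]]] ** [S [A [B [C [D var]]]]]]]

S
A ** S
B :: A ** S
C :: A ** S
D :: A ** S
var :: A ** S
var :: B :: A ** S
var :: C :: A ** S
var :: D :: A ** S
var :: var :: A ** S
var :: var :: B ** S
var :: var :: C ** S
var :: var :: D ** S
var :: var :: var ** S
var :: var :: var ** A ** S
var :: var :: var ** B ** S
var :: var :: var ** C ** S
var :: var :: var ** D ** S
var :: var :: var ** b ** S
var :: var :: var ** b ** A
var :: var :: var ** b ** B
var :: var :: var ** b ** C
var :: var :: var ** b ** D
var :: var :: var ** b ** var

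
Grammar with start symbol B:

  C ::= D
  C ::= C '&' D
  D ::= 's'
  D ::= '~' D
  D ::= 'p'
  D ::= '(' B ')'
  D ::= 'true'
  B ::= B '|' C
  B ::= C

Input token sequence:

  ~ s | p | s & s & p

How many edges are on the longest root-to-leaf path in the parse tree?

[B [B [B [C [D ~ [D s]]]] | [C [D p]]] | [C [C [C [D s]] & [D s]] & [D p]]]

6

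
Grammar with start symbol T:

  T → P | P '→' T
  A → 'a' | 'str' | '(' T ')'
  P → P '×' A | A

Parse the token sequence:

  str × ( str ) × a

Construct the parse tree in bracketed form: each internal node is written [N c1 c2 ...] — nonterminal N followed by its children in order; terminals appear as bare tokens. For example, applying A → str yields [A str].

T
P
P × A
P × A × A
A × A × A
str × A × A
str × ( T ) × A
str × ( P ) × A
str × ( A ) × A
str × ( str ) × A
str × ( str ) × a

[T [P [P [P [A str]] × [A ( [T [P [A str]]] )]] × [A a]]]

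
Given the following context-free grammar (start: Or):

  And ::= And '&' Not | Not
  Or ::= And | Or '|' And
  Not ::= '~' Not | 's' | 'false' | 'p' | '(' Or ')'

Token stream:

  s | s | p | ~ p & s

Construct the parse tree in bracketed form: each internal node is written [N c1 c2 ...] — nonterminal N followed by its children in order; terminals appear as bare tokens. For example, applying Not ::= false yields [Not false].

Or
Or | And
Or | And | And
Or | And | And | And
And | And | And | And
Not | And | And | And
s | And | And | And
s | Not | And | And
s | s | And | And
s | s | Not | And
s | s | p | And
s | s | p | And & Not
s | s | p | Not & Not
s | s | p | ~ Not & Not
s | s | p | ~ p & Not
s | s | p | ~ p & s

[Or [Or [Or [Or [And [Not s]]] | [And [Not s]]] | [And [Not p]]] | [And [And [Not ~ [Not p]]] & [Not s]]]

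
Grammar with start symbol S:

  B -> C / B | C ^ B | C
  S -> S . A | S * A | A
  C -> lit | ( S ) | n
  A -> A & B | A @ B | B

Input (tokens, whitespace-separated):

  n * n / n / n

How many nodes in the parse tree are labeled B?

4

[S [S [A [B [C n]]]] * [A [B [C n] / [B [C n] / [B [C n]]]]]]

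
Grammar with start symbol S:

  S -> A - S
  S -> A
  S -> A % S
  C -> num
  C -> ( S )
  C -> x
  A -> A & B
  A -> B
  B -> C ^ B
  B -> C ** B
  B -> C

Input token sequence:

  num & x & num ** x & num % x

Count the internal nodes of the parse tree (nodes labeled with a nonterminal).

[S [A [A [A [A [B [C num]]] & [B [C x]]] & [B [C num] ** [B [C x]]]] & [B [C num]]] % [S [A [B [C x]]]]]

19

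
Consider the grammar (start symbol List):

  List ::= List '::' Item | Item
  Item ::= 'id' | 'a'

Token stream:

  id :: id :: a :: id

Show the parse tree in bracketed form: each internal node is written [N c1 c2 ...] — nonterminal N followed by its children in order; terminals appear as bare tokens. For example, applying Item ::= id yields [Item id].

[List [List [List [List [Item id]] :: [Item id]] :: [Item a]] :: [Item id]]

List
List :: Item
List :: Item :: Item
List :: Item :: Item :: Item
Item :: Item :: Item :: Item
id :: Item :: Item :: Item
id :: id :: Item :: Item
id :: id :: a :: Item
id :: id :: a :: id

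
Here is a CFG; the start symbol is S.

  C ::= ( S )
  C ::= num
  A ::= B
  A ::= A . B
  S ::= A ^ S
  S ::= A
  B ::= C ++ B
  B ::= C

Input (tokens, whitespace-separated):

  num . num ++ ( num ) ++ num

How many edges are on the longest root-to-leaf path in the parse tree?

9

[S [A [A [B [C num]]] . [B [C num] ++ [B [C ( [S [A [B [C num]]]] )] ++ [B [C num]]]]]]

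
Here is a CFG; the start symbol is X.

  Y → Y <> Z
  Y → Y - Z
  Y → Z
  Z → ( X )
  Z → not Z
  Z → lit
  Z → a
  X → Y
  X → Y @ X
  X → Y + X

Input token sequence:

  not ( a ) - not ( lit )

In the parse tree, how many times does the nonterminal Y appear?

[X [Y [Y [Z not [Z ( [X [Y [Z a]]] )]]] - [Z not [Z ( [X [Y [Z lit]]] )]]]]

4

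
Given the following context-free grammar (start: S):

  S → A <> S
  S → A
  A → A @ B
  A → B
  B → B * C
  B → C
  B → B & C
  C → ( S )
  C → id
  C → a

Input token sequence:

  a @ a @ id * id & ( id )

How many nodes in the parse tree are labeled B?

6

[S [A [A [A [B [C a]]] @ [B [C a]]] @ [B [B [B [C id]] * [C id]] & [C ( [S [A [B [C id]]]] )]]]]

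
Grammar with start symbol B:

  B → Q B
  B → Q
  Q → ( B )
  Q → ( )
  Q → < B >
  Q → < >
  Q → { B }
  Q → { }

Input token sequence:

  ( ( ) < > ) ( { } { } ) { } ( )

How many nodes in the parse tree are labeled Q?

[B [Q ( [B [Q ( )] [B [Q < >]]] )] [B [Q ( [B [Q { }] [B [Q { }]]] )] [B [Q { }] [B [Q ( )]]]]]

8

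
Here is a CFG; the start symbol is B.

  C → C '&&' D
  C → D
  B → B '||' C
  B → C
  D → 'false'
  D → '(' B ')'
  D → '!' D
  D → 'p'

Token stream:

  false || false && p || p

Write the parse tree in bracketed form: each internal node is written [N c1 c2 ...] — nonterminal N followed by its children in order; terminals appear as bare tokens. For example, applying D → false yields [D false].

[B [B [B [C [D false]]] || [C [C [D false]] && [D p]]] || [C [D p]]]

B
B || C
B || C || C
C || C || C
D || C || C
false || C || C
false || C && D || C
false || D && D || C
false || false && D || C
false || false && p || C
false || false && p || D
false || false && p || p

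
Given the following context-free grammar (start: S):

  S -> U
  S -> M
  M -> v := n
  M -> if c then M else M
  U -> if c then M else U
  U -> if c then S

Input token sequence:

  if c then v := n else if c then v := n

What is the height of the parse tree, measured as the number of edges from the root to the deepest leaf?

[S [U if c then [M v := n] else [U if c then [S [M v := n]]]]]

5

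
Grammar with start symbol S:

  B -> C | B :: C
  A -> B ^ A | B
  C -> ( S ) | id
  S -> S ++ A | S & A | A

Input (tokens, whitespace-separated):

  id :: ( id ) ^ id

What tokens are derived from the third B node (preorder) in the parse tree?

id

[S [A [B [B [C id]] :: [C ( [S [A [B [C id]]]] )]] ^ [A [B [C id]]]]]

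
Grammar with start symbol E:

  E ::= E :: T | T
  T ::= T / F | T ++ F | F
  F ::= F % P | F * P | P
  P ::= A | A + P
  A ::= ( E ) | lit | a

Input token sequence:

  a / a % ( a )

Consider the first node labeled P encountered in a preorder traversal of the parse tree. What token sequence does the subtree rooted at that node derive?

a

[E [T [T [F [P [A a]]]] / [F [F [P [A a]]] % [P [A ( [E [T [F [P [A a]]]]] )]]]]]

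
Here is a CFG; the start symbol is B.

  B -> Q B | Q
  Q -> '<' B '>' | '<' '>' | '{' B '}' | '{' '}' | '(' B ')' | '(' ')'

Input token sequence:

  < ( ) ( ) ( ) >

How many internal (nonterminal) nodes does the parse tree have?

[B [Q < [B [Q ( )] [B [Q ( )] [B [Q ( )]]]] >]]

8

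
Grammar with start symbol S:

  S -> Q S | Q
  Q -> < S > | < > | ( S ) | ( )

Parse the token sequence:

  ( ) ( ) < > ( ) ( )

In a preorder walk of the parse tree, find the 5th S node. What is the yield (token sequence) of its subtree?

[S [Q ( )] [S [Q ( )] [S [Q < >] [S [Q ( )] [S [Q ( )]]]]]]

( )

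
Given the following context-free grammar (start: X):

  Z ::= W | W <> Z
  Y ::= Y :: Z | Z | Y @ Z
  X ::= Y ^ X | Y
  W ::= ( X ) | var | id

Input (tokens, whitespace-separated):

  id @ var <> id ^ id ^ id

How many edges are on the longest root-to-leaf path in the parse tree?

[X [Y [Y [Z [W id]]] @ [Z [W var] <> [Z [W id]]]] ^ [X [Y [Z [W id]]] ^ [X [Y [Z [W id]]]]]]

6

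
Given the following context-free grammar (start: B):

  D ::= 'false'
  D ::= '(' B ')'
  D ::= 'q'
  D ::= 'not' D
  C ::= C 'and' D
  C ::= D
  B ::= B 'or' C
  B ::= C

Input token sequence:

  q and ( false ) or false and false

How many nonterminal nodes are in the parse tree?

[B [B [C [C [D q]] and [D ( [B [C [D false]]] )]]] or [C [C [D false]] and [D false]]]

13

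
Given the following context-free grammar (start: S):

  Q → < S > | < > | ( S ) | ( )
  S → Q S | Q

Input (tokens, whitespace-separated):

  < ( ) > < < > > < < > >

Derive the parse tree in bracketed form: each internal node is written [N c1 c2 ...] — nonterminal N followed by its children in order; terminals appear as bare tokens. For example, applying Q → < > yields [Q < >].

S
Q S
< S > S
< Q > S
< ( ) > S
< ( ) > Q S
< ( ) > < S > S
< ( ) > < Q > S
< ( ) > < < > > S
< ( ) > < < > > Q
< ( ) > < < > > < S >
< ( ) > < < > > < Q >
< ( ) > < < > > < < > >

[S [Q < [S [Q ( )]] >] [S [Q < [S [Q < >]] >] [S [Q < [S [Q < >]] >]]]]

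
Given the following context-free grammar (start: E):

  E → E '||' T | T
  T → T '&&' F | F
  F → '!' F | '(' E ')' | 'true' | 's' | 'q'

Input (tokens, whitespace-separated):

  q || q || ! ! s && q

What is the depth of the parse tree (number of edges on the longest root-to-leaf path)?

[E [E [E [T [F q]]] || [T [F q]]] || [T [T [F ! [F ! [F s]]]] && [F q]]]

6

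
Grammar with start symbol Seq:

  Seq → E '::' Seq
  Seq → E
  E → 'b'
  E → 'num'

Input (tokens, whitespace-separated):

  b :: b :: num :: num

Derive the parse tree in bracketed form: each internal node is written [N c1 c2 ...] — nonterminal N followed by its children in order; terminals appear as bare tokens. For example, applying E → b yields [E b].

Seq
E :: Seq
b :: Seq
b :: E :: Seq
b :: b :: Seq
b :: b :: E :: Seq
b :: b :: num :: Seq
b :: b :: num :: E
b :: b :: num :: num

[Seq [E b] :: [Seq [E b] :: [Seq [E num] :: [Seq [E num]]]]]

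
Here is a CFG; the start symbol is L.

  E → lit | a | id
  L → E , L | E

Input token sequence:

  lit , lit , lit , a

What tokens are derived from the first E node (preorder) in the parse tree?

[L [E lit] , [L [E lit] , [L [E lit] , [L [E a]]]]]

lit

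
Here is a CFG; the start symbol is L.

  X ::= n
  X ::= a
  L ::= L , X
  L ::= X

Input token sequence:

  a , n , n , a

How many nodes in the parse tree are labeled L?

4

[L [L [L [L [X a]] , [X n]] , [X n]] , [X a]]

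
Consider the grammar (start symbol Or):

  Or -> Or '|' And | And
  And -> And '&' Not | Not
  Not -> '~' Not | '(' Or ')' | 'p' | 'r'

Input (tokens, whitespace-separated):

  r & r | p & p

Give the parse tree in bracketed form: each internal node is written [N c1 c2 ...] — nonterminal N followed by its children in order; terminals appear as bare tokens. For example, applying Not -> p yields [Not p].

[Or [Or [And [And [Not r]] & [Not r]]] | [And [And [Not p]] & [Not p]]]

Or
Or | And
And | And
And & Not | And
Not & Not | And
r & Not | And
r & r | And
r & r | And & Not
r & r | Not & Not
r & r | p & Not
r & r | p & p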